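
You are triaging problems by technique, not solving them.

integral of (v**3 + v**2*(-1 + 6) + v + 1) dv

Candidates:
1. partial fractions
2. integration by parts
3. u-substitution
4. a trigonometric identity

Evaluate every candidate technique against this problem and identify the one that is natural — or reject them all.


Technique: no special technique — nothing composite, nothing rational, nothing trigonometric — each constant-multiple power of v integrates by the power rule alone.
- partial fractions: there is no rational-function structure to decompose.
- integration by parts — splitting off a factor buys nothing — the integrand integrates directly without parts.
- u-substitution: no substitution does more than relabel what direct integration already handles.
- a trigonometric identity: with no trigonometric functions present, identity rewriting has no target.


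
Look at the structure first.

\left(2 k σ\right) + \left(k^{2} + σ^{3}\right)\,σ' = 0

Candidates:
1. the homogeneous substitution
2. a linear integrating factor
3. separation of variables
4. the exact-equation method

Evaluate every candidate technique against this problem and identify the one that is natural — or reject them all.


Verdict: the exact-equation method — 2 k σ and k^{2} + σ^{3} pass the exactness check on the nose, so no integrating factor in k or σ is needed at all.
- the homogeneous substitution — the ratio substitution does not collapse this equation.
- a linear integrating factor: a nonlinear term in the unknown puts this outside the integrating-factor template.
- separation of variables — the two dependences are entangled, not a clean product of one-variable pieces.
- the exact-equation method — yes, a natural case for it.


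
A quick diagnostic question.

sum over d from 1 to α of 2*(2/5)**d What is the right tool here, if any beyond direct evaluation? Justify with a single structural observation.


Verdict: the geometric series formula — check a ratio of consecutive terms: it is 2/5, independent of the index, so the geometric formula closes the sum.


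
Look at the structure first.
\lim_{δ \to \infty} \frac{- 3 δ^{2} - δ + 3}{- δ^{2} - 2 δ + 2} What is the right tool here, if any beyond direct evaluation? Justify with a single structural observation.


Diagnosis: dominant-term comparison — divide by the highest power of δ present: lower-order terms vanish and the dominant ratio remains. l'Hôpital's at-infinity variant applies to the expression viewed as a single quotient; the leading-term comparison is the direct route.


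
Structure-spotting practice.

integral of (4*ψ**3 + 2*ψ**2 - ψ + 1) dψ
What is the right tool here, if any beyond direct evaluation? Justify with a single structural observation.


Method: no special technique — the integrand is a sum of constant multiples of powers of ψ — integrate term by term.


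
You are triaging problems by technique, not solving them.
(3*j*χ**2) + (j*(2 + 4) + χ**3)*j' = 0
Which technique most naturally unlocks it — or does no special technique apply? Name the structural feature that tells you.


Technique: the exact-equation method — because the two cross partials coincide, the form is conservative as written — recover its potential in (χ, j).


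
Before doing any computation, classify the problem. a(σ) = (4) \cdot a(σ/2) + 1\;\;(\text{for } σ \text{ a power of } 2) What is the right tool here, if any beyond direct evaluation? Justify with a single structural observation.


Verdict: the master substitution — treat m = log base 2 of σ as the new clock: one recursion step advances m by one while σ scales by 2.


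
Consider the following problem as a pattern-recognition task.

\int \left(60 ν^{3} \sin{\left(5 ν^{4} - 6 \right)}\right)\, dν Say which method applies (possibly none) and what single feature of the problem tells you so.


Method: u-substitution — collected, the integrand has one factor that is, up to a constant, the derivative of an inner expression the rest depends on — substitute for that inner expression.


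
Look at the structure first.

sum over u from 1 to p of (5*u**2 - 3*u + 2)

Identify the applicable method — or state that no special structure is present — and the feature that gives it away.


Verdict: no special technique — with only polynomial terms in u present, the classical sum-of-powers identities are all you need.


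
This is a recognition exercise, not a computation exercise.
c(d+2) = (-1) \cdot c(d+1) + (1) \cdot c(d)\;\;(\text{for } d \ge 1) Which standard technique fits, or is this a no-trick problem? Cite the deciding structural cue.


Best approach: the characteristic-root method — constant coefficients and linearity mean the ansatz r^d reduces it to solving the characteristic polynomial.


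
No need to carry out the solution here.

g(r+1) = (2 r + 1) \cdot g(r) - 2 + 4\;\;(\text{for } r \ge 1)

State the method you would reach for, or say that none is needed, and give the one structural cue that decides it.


Diagnosis: a summation factor — first-order linear but the coefficient 2 r + 1 moves with the index — divide by the cumulative product and telescope.


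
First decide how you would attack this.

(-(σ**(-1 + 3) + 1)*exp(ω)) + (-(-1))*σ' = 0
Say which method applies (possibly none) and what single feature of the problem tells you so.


Diagnosis: separation of variables — all dependence on the two variables factors apart, the defining separable shape.


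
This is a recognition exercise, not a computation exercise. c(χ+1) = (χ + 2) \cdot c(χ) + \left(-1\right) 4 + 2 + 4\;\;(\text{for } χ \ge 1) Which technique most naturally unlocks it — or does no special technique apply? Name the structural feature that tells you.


Technique: a summation factor — an index-dependent multiplier χ + 2 rules out characteristic roots; a summation factor converts it to a pure difference.


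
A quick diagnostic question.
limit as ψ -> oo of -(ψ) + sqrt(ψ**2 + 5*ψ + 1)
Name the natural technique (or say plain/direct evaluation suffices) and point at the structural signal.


Technique: conjugate multiplication — the ∞ − ∞ radical form is the exact trigger for the conjugate maneuver.


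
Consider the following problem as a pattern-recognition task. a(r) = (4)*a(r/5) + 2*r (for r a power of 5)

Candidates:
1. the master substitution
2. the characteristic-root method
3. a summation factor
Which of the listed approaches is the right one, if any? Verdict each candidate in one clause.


Diagnosis: the master substitution — treat m = log base 5 of r as the new clock: one recursion step advances m by one while r scales by 5.
- the master substitution: yes, a natural case for it.
- the characteristic-root method: a divided-index call is not the fixed-shift linear shape that characteristic roots solve.
- a summation factor: a divided-index call is outside the fixed-shift first-order family a summation factor normalizes.


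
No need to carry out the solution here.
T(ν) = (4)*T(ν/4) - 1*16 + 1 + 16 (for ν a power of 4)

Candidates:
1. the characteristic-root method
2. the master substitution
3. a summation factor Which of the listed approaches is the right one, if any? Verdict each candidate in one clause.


Technique: the master substitution — the argument shrinks by the factor 4, so measure the index on a logarithmic scale and the recursion becomes a shift.
- the characteristic-root method — the recursion divides its index rather than shifting it — outside the constant-shift family the root method covers.
- the master substitution: yes — fits the structure here.
- a summation factor: the recursion divides its index rather than shifting it — there is no previous-term chain for a summation factor to telescope.


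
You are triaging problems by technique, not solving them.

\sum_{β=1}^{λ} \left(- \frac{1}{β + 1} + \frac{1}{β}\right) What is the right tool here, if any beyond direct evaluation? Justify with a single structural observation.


Diagnosis: telescoping — the summand is built as \frac{1}{β} minus its own successor — adjacent terms annihilate down the line.


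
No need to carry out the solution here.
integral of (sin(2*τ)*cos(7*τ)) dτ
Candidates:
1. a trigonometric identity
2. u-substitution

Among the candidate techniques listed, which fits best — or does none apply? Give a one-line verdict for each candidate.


Verdict: a trigonometric identity — cross-frequency products like sin(2*τ)*cos(7*τ) are the textbook product-to-sum case — the identity converts them to directly integrable sinusoids.
- a trigonometric identity — yes, a natural case for it.
- u-substitution — no subexpression of the integrand serves as a whole-integral substitution inner — individual terms may offer their own, but none carries its derivative as a factor of the full integrand; a working change of variable would have to be constructed from outside the expression.


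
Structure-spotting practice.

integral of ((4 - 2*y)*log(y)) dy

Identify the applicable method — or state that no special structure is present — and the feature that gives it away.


Verdict: integration by parts — a polynomial next to log(y): integrate the polynomial, differentiate the log, and the integral simplifies in one pass.


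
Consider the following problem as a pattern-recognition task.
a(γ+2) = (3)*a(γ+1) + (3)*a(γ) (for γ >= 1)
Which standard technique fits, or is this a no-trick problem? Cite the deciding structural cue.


Method: the characteristic-root method — shift-invariance with fixed coefficients calls for exponential trials; the characteristic polynomial finds every r^γ.


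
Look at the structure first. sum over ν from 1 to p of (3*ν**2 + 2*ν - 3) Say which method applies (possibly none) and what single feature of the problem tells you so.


Best approach: no special technique — every summand is a constant multiple of a power of ν — apply the standard power-sum identities one degree at a time.


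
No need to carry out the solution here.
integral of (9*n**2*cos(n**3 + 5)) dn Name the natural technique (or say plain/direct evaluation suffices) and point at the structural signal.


Best approach: u-substitution — viewed as a product, the integrand is a composition evaluated at n**3 + 5 times (a constant multiple of) that inner expression's derivative, so u = n**3 + 5 makes it elementary.


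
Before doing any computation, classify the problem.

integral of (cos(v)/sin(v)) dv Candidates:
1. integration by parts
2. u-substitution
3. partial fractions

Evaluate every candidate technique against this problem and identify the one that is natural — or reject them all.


Best approach: u-substitution — viewed as a product, the integrand is a composition evaluated at sin(v) times (a constant multiple of) that inner expression's derivative, so u = sin(v) makes it elementary.
- integration by parts — the nonconstant-polynomial-times-standard-kernel pattern (an exp, sine, cosine, or logarithm partner) is absent.
- u-substitution: applicable, and directly so.
- partial fractions — there is no rational-function structure to decompose.


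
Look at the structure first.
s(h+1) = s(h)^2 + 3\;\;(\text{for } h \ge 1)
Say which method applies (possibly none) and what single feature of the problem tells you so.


Technique: no special technique — the recurrence is nonlinear in the sequence terms; no linear-recurrence method fits it as written — one iterates or studies it directly.


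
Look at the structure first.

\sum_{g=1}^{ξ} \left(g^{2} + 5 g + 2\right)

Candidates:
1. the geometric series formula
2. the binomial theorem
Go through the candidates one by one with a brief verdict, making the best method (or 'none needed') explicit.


Technique: no special technique — constant-multiple powers of g with no cancellation partners and no common ratio — use the standard power-sum formulas.
- the geometric series formula: no single multiplier carries one term to the next throughout the sum.
- the binomial theorem — there is no pair of bases whose matched powers would reassemble into a single binomial power.


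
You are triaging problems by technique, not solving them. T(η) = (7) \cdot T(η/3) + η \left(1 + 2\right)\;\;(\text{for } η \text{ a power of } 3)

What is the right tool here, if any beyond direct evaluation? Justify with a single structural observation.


Verdict: the master substitution — the argument shrinks by the factor 3, so measure the index on a logarithmic scale and the recursion becomes a shift.


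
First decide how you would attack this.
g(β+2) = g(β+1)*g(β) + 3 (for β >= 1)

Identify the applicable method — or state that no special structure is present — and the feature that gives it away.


Method: no special technique — the update rule curves (it is not linear in the unknown sequence), so no superposition-based closed form attaches — iterate or study it directly.


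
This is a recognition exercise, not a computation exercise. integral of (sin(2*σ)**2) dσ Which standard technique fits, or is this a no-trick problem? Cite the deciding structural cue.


Technique: a trigonometric identity — sin(2*σ)**2 is the textbook power-reduction case — identities first, antiderivatives second.


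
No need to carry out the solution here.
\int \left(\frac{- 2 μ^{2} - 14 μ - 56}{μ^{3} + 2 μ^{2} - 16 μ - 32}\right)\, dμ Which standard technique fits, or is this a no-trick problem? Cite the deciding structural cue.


Diagnosis: partial fractions — a proper rational integrand whose denominator splits into simpler factors — decompose into partial fractions first.


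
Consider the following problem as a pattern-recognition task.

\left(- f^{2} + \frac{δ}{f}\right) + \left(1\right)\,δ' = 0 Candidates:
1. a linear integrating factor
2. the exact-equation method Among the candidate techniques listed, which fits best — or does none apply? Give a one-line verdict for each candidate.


Method: a linear integrating factor — linear in the unknown with genuine forcing: multiply through by the exponential of the integrated coefficient and the left side closes into one derivative.
- a linear integrating factor — applies; the problem has the shape this method handles.
- the exact-equation method: no potential function has this form as its differential, as written.


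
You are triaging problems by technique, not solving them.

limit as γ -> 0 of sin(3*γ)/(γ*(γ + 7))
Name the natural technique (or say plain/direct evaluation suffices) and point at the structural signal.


Best approach: l'Hôpital's rule (0/0) — plug in 0: top and bottom both hit zero, so differentiate each and retry. One could equally expand both pieces locally and compare leading terms; the rule does that in one stroke.


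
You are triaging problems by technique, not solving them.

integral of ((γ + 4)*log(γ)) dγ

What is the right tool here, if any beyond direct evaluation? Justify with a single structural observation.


Method: integration by parts — with u = log(γ) the logarithm disappears after one differentiation, leaving a power-rule integral.


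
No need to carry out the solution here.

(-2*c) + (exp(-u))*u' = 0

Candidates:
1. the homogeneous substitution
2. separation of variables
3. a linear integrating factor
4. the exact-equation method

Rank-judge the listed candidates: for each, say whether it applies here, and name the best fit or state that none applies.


Diagnosis: separation of variables — separating collects all u-dependence with the derivative and leaves all c-dependence opposite: variables separate.
- the homogeneous substitution: the slope is not a function of the ratio of the variables alone.
- separation of variables — applicable, and directly so.
- a linear integrating factor: the unknown enters nonlinearly (through a power, a denominator, or a transcendental function), which the linear integrating-factor recipe cannot absorb as-is — any repair would come from a preliminary substitution, not the factor.
- the exact-equation method — any potential here is of the trivial single-variable kind; the exact method earns its name only with genuine cross terms.


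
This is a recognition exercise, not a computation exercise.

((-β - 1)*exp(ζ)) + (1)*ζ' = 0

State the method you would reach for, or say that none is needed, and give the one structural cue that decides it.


Best approach: separation of variables — separating collects all ζ-dependence with the derivative and leaves all β-dependence opposite: variables separate.


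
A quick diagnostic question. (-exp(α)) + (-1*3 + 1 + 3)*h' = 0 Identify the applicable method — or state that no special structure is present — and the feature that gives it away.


Method: no special technique — solved for the derivative, h never appears on the right — this is a direct integration in α, not a differential-equations problem at heart.


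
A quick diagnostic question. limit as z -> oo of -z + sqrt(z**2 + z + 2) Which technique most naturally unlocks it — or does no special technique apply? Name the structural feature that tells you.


Method: conjugate multiplication — this difference gives up after one conjugate multiplication — the radical structure cancels against its conjugate.


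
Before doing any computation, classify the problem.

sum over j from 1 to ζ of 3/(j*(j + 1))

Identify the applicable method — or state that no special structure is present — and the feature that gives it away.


Best approach: telescoping — 3/(j*(j + 1)) is a collapsed telescope: expand it into simple fractions to see the cancellation.


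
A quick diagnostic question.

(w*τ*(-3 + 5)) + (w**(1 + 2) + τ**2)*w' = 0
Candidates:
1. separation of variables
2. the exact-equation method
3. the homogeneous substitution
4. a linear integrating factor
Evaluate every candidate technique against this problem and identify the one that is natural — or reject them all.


Verdict: the exact-equation method — equality of cross partials is the green light — assemble the potential function term by term.
- separation of variables — no division isolates the independent variable from the unknown.
- the exact-equation method: a fit — the right tool for this form.
- the homogeneous substitution: the slope is not a function of the ratio of the variables alone.
- a linear integrating factor — a nonlinear term in the unknown puts this outside the integrating-factor template.


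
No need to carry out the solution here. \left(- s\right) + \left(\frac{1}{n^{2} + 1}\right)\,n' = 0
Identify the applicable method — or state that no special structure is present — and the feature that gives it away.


Technique: separation of variables — all dependence on the two variables factors apart, the defining separable shape. The cross-partial test also passes here (vacuously, each side single-variable); the potential-function route would work, separation is simply more immediate.


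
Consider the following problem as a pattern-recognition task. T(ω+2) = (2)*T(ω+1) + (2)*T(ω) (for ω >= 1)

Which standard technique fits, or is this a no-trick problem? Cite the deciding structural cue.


Best approach: the characteristic-root method — every coefficient is a fixed number and the forcing is zero — substitute r^ω and read off the root equation.


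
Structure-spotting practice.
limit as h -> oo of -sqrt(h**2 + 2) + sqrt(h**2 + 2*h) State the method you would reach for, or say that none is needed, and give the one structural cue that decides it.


Diagnosis: conjugate multiplication — the difference sqrt(h**2 + 2*h) - sqrt(h**2 + 2) is an ∞ − ∞ stalemate; its conjugate partner breaks the tie.


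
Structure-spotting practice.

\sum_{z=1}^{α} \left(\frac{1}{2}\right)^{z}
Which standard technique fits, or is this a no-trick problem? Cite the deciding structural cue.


Diagnosis: the geometric series formula — check a ratio of consecutive terms: it is \frac{1}{2}, independent of the index, so the geometric formula closes the sum.


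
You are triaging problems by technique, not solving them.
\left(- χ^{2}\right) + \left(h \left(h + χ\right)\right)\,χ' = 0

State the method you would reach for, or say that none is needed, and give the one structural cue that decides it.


Verdict: the homogeneous substitution — the slope's numerator and denominator share total degree; set v = χ/h and the equation drops to separable form. A Bernoulli substitution after rearrangement (possibly exchanging dependent and independent variable) is a fair alternative; the homogeneous route works on the equation as it stands.


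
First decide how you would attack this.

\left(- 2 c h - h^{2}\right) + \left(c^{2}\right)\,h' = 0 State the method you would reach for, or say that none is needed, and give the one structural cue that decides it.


Technique: the homogeneous substitution — the slope's numerator and denominator have matching total degree, so it depends only on h/c and the ratio substitution collapses it. A Bernoulli substitution is a fair alternative on this equation directly; the homogeneous reading takes it as given.


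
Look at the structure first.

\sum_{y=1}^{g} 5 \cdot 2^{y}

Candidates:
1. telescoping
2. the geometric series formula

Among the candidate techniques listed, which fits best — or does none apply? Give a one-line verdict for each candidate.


Method: the geometric series formula — each term is 2 times the previous one, so the geometric-series formula applies directly.
- telescoping — computed from the summand as displayed, the partial sums build up without the pairwise collapse telescoping exploits.
- the geometric series formula — yes — fits the structure here.


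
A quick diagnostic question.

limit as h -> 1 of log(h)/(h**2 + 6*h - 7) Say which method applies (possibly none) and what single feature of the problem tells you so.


Method: l'Hôpital's rule (0/0) — the 0/0 form at 1 is the signature situation for l'Hôpital's rule. A first-order expansion at the point is an equally standard path; the rule packages it.


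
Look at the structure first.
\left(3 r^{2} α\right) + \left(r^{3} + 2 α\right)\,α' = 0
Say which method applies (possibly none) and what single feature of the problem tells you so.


Diagnosis: the exact-equation method — checking ∂/∂α of 3 r^{2} α against ∂/∂r of r^{3} + 2 α: they match — the equation is exact as it stands.


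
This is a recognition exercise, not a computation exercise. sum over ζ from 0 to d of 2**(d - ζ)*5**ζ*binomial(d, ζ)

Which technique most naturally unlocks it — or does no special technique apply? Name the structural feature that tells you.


Best approach: the binomial theorem — the summand is term ζ of a binomial expansion in 5 and 2; the whole sum is a single power.


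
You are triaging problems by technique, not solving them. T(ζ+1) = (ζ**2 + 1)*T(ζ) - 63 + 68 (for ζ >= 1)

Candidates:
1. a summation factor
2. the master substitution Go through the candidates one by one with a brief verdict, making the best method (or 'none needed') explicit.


Method: a summation factor — first-order, linear, moving coefficient ζ**2 + 1: the discrete analogue of an integrating factor handles it.
- a summation factor — applies; the problem has the shape this method handles.
- the master substitution: the recursion steps by a constant offset, so exponential reindexing is pointless.


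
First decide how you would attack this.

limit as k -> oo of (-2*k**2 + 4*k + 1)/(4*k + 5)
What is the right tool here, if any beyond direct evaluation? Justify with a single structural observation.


Method: dominant-term comparison — growth-rate triage: the leading powers of k decide the limit, everything else is noise. As a single quotient, the ∞/∞ shape would yield to repeated differentiation as well — the growth comparison gets there in one look.


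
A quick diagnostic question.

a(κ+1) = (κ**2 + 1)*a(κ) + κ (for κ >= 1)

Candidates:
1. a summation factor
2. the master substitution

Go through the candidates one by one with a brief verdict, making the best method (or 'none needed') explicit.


Technique: a summation factor — normalize by the running product of κ**2 + 1: the left side becomes a difference, and differences sum.
- a summation factor — applicable, and directly so.
- the master substitution — the recursive argument is a shift of the index, not a fixed fraction of it.


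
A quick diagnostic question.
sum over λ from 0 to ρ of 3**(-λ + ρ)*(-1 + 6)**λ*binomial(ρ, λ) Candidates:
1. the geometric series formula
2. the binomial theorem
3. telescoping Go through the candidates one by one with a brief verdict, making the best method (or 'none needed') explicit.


Best approach: the binomial theorem — the binomial coefficients weight matched powers of (-1 + 6) and 3, which is exactly the expansion of a binomial power.
- the geometric series formula: the term-to-term ratio drifts with the index — the one thing the geometric formula cannot absorb.
- the binomial theorem: yes — fits the structure here.
- telescoping: neither a shifted-difference shape nor integer-spaced poles are present.


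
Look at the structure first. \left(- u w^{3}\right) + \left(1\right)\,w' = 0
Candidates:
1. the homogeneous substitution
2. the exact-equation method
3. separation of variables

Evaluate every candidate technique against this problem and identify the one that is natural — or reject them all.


Diagnosis: separation of variables — the slope splits multiplicatively: u carrying all u-dependence times w^{3} carrying all w-dependence — separate and integrate.
- the homogeneous substitution — the slope is not a function of the ratio of the variables alone.
- the exact-equation method: the cross partial derivatives disagree, so no single potential exists.
- separation of variables — applicable, and directly so.


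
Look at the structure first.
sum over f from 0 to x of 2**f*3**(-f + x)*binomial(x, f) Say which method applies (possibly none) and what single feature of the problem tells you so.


Diagnosis: the binomial theorem — the binomial coefficients weight matched powers of 2 and 3, which is exactly the expansion of a binomial power.


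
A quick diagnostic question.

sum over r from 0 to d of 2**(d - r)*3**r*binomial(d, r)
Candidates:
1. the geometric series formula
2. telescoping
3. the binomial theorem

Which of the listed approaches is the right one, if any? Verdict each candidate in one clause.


Method: the binomial theorem — the summand is term r of a binomial expansion in 3 and 2; the whole sum is a single power.
- the geometric series formula — consecutive terms are not related by a fixed multiplier.
- telescoping — in the displayed form, no term reappears at a neighboring index to cancel against.
- the binomial theorem: applicable, and directly so.


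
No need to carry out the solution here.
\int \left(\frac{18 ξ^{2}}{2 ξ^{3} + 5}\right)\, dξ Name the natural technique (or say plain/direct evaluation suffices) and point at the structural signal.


Diagnosis: u-substitution — viewed as a product, the integrand is a composition evaluated at 2 ξ^{3} + 5 times (a constant multiple of) that inner expression's derivative, so u = 2 ξ^{3} + 5 makes it elementary.


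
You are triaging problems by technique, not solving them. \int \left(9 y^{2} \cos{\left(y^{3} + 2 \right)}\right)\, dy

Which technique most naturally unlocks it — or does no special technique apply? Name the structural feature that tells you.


Technique: u-substitution — a chain-rule shadow: 9 y^{2} alongside a function of y^{3} + 2 means u = y^{3} + 2 unwinds the composition in one step.


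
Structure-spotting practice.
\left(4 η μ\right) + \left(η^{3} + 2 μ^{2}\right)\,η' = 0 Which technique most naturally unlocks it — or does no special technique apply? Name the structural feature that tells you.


Verdict: the exact-equation method — 4 η μ and η^{3} + 2 μ^{2} pass the exactness check on the nose, so no integrating factor in μ or η is needed at all.


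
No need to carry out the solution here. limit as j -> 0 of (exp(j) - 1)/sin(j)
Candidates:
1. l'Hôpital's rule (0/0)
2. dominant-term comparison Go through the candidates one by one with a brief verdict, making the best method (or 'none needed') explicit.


Verdict: l'Hôpital's rule (0/0) — the 0/0 form at 0 is the signature situation for l'Hôpital's rule. One could equally expand both pieces locally and compare leading terms; the rule does that in one stroke.
- l'Hôpital's rule (0/0): yes — fits the structure here.
- dominant-term comparison — this limit is not decided by comparing leading-term growth at infinity.


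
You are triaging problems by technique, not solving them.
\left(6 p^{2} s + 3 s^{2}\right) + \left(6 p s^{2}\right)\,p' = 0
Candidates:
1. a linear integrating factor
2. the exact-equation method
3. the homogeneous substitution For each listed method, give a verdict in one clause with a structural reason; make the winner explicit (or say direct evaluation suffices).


Method: the exact-equation method — d/dp of 6 p^{2} s + 3 s^{2} equals d/ds of 6 p s^{2}: the form is a total differential of one potential — integrate it exactly.
- a linear integrating factor: a nonlinear term in the unknown puts this outside the integrating-factor template.
- the exact-equation method: yes, a natural case for it.
- the homogeneous substitution: the slope does not depend on the ratio of the variables alone.


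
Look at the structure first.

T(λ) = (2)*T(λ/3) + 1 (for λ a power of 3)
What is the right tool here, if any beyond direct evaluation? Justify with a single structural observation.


Diagnosis: the master substitution — the argument λ/3 divides the index by 3; the standard λ = 3^m substitution converts it to a constant-shift recurrence.


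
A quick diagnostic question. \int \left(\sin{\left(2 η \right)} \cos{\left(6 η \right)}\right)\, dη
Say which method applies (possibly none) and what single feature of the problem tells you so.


Diagnosis: a trigonometric identity — \sin{\left(2 η \right)} \cos{\left(6 η \right)} is a beat pattern — rewrite the product as a sum of single-frequency waves before integrating.


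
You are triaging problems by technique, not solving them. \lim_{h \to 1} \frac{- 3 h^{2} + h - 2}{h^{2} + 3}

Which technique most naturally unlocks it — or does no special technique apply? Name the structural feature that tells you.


Method: no special technique — no zero denominators, no indeterminate clash at 1 — substitute and read off the value.


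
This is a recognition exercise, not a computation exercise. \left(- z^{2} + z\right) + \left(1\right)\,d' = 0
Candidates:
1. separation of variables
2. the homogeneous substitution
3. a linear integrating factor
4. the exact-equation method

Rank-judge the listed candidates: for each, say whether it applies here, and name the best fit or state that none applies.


Verdict: no special technique — solved for the derivative, no d appears — this is antidifferentiation in z wearing ODE clothing.
- separation of variables: with no unknown in the slope, separating variables is a formality — the equation integrates directly.
- the homogeneous substitution: solved for the derivative, the right side changes under joint scaling of the two variables.
- a linear integrating factor — with the unknown absent the integrating factor is a formality; direct integration is the working structure.
- the exact-equation method: the unknown never enters the equation — exactness holds emptily, with nothing for the method to add.


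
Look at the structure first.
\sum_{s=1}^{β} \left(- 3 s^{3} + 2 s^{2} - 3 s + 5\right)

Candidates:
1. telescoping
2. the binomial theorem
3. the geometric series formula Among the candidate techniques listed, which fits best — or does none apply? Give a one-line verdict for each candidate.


Method: no special technique — the summand is a plain polynomial in s (expanding first if it arrives factored); standard power-sum formulas evaluate it term by term.
- telescoping — the terms as presented offer no neighboring cancellation — a telescoping rewrite may exist, but the displayed structure does not hand one over.
- the binomial theorem: there is no sum-raised-to-a-power identity hiding in these terms.
- the geometric series formula: dividing successive terms gives an index-dependent quantity, not a constant.


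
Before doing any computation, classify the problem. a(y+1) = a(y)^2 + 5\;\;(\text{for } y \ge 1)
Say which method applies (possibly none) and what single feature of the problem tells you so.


Diagnosis: no special technique — the map from one term to the next is curved, not linear, so linear closed-form machinery does not attach.


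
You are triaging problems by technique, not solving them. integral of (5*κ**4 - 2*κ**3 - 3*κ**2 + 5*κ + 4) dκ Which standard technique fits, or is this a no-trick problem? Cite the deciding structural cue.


Diagnosis: no special technique — every term is a constant multiple of a power of κ; term-wise power-rule integration needs no preliminary transformation.


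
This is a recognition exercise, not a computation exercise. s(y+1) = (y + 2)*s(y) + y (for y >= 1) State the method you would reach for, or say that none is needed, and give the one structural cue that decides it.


Diagnosis: a summation factor — one step of memory with a weight y + 2 that changes as the index grows — the summation-factor construction is built for this.


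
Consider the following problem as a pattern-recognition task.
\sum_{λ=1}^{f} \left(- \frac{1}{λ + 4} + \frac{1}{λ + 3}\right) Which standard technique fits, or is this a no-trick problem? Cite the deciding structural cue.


Method: telescoping — the generic term is a one-step difference of \frac{1}{λ + 3}, so partial sums shortcut to endpoint evaluation.


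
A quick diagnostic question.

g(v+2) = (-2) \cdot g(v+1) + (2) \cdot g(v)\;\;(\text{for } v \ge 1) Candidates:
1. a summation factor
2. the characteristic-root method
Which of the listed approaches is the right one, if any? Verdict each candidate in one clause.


Method: the characteristic-root method — because shifting v leaves the equation's coefficients unchanged, exponential trials reduce it to algebra.
- a summation factor: the recurrence reaches back more than one step, outside the first-order family a summation factor normalizes.
- the characteristic-root method: applies; the problem has the shape this method handles.


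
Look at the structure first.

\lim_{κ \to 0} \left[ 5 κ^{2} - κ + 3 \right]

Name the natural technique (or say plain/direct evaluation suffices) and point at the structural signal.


Method: no special technique — no zero denominators, no indeterminate clash at 0 — substitute and read off the value.


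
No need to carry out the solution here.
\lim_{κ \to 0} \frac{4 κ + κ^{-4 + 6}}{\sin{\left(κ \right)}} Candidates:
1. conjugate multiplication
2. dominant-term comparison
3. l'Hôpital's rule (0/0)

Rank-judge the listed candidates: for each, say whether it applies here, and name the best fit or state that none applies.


Method: l'Hôpital's rule (0/0) — the 0/0 form at 0 is the signature situation for l'Hôpital's rule. Expanding numerator and denominator to first order gives the same value — the rule automates exactly that.
- conjugate multiplication: no divergent radical difference is present for a conjugate pair to cancel.
- dominant-term comparison — no ranking of term growth rates resolves the limit here.
- l'Hôpital's rule (0/0) — applicable, and directly so.


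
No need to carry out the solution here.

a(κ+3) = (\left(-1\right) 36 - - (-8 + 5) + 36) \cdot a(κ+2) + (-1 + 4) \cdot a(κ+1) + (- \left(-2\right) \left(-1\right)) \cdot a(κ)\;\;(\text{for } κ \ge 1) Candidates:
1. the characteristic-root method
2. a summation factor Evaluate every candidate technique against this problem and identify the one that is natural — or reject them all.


Verdict: the characteristic-root method — the recurrence is linear and homogeneous with constant coefficients, so the ansatz r^κ turns it into a polynomial equation for r.
- the characteristic-root method: a fit — the right tool for this form.
- a summation factor — a summation factor telescopes one-step recursions; this one carries higher-order memory.


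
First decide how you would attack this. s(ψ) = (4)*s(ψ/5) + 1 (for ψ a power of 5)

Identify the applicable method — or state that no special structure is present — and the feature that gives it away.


Method: the master substitution — the argument contracts 5-fold per step: reindex ψ exponentially and solve the linear recurrence in the new index.


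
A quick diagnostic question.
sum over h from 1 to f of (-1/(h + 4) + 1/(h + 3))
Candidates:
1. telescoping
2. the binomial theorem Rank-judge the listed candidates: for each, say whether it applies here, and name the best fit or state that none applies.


Diagnosis: telescoping — the summand is built as 1/(h + 3) minus its own successor — adjacent terms annihilate down the line.
- telescoping: applicable, and directly so.
- the binomial theorem: the summand does not match any term pattern of an expanded binomial power.


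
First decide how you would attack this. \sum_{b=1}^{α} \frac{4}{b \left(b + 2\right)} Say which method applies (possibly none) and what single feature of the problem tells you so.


Diagnosis: telescoping — the denominator's roots in \frac{4}{b \left(b + 2\right)} sit an integer apart: decomposition produces a self-cancelling chain.


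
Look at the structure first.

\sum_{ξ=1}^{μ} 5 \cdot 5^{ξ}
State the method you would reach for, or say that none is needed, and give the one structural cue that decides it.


Verdict: the geometric series formula — the ratio of consecutive terms is the constant 5, independent of the index — a geometric sum.


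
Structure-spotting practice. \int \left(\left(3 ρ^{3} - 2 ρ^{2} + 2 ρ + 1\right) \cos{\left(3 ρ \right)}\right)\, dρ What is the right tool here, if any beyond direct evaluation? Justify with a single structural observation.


Method: integration by parts — differentiate 3 ρ^{3} - 2 ρ^{2} + 2 ρ + 1, integrate \cos{\left(3 ρ \right)}: each pass lowers the polynomial degree, so parts terminates.


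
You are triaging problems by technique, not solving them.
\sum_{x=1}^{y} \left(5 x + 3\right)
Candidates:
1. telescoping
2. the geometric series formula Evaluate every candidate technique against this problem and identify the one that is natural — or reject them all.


Method: no special technique — the sum is polynomial through and through; closed forms for each power of x finish it directly.
- telescoping — computed from the summand as displayed, the partial sums build up without the pairwise collapse telescoping exploits.
- the geometric series formula: consecutive terms are not related by a fixed multiplier.


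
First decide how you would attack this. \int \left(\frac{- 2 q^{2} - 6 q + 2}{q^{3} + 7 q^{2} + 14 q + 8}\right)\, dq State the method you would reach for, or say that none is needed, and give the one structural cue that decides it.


Best approach: partial fractions — a proper rational integrand whose denominator splits into simpler factors — decompose into partial fractions first.


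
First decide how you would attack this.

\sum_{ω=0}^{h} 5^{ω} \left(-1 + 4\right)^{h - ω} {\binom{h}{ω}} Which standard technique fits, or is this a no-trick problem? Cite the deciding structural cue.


Verdict: the binomial theorem — binomial coefficients against complementary powers of 5 and (-1 + 4): recognize the binomial expansion and resum.
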